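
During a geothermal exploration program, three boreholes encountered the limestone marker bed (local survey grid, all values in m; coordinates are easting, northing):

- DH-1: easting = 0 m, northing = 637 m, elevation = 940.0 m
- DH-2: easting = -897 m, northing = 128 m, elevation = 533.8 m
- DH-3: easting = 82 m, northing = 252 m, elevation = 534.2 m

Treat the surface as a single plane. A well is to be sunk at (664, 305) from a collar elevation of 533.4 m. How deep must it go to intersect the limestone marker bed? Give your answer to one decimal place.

Two edge vectors: DH-1→DH-2 = (-897, -509, -406.2), DH-1→DH-3 = (82, -385, -405.8).
Normal n = (DH-1→DH-2) × (DH-1→DH-3) = (50165.2, -397311, 387083).
So ∂z/∂easting = −n_x/n_z = −0.12960 and ∂z/∂northing = −n_y/n_z = 1.02642.
Intercept c from DH-1: 940 + 0.00 − 653.83 = 286.17.
At (664, 305): z_contact = −86.05 + 313.06 + 286.17 = 513.17 m.
Depth below ground = 533.4 − 513.17 = 20.2 m.

20.2 m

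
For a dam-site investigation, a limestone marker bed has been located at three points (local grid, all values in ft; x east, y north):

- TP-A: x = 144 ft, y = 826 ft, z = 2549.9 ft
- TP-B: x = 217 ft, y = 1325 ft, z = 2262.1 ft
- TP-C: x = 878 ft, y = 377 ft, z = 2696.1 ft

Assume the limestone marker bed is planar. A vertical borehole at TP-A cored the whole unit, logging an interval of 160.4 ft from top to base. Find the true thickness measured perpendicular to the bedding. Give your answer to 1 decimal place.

Let the plane be z = a·x + b·y + c.
TP-B−TP-A: 73a + 499b = −287.8;  TP-C−TP-A: 734a − 449b = 146.2.
Solving gives a = −0.14101, b = −0.55613.
|∇z| = √(a²+b²) = 0.57372, so dip δ = arctan(0.57372) = 29.84°.
True thickness = vertical thickness × cos δ = 160.4 × cos 29.84° = 139.1 ft.

139.1 ft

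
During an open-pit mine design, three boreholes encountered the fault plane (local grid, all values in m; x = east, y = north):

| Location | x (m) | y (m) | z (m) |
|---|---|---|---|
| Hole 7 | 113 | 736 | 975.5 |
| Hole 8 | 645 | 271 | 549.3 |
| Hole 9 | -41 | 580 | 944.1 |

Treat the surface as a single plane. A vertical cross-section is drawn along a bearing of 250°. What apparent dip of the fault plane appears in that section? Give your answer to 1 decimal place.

Two edge vectors: Hole 7→Hole 8 = (532, -465, -426.2), Hole 7→Hole 9 = (-154, -156, -31.4).
Normal n = (Hole 7→Hole 8) × (Hole 7→Hole 9) = (-51886.2, 82339.6, -154602).
So ∂z/∂x = −n_x/n_z = −0.33561 and ∂z/∂y = −n_y/n_z = 0.53259.
Unit vector along 250° is (sin 250°, cos 250°) = (-0.9397, -0.3420).
Slope in that direction = a·(-0.9397) + b·(-0.3420) = 0.13321.
Apparent dip = arctan|0.13321| = 7.6° (true dip is 32.2°, so apparent ≤ true as expected).

7.6°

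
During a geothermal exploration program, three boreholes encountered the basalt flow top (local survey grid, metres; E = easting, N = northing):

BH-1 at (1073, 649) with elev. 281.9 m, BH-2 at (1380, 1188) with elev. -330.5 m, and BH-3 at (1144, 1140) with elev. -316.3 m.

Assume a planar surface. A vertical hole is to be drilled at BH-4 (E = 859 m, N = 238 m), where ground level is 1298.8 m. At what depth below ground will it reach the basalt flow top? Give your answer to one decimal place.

Two edge vectors: BH-1→BH-2 = (307, 539, -612.4), BH-1→BH-3 = (71, 491, -598.2).
Normal n = (BH-1→BH-2) × (BH-1→BH-3) = (-21741.4, 140167, 112468).
So ∂z/∂E = −n_x/n_z = 0.193312 and ∂z/∂N = −n_y/n_z = −1.246283.
Intercept c from BH-1: 281.9 − 207.42 + 808.84 = 883.31.
At (859, 238): z_contact = 166.05 − 296.62 + 883.31 = 752.75 m.
Depth below ground = 1298.8 − 752.75 = 546.0 m.

546.0 m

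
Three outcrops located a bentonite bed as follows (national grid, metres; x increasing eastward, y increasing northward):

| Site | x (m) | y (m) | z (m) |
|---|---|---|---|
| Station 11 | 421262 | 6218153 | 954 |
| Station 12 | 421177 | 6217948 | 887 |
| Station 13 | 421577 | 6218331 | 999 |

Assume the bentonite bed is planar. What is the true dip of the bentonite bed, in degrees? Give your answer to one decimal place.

19.5°

Two edge vectors: Station 11→Station 12 = (-85, -205, -67), Station 11→Station 13 = (315, 178, 45).
Normal n = (Station 11→Station 12) × (Station 11→Station 13) = (2701, -17280, 49445).
So ∂z/∂x = −n_x/n_z = −0.05463 and ∂z/∂y = −n_y/n_z = 0.34948.
Gradient magnitude |∇z| = √(a² + b²) = √(0.00298 + 0.12214) = 0.35372.
True dip = arctan(0.35372) = 19.5°, dipping toward S (azimuth ≈ 171°).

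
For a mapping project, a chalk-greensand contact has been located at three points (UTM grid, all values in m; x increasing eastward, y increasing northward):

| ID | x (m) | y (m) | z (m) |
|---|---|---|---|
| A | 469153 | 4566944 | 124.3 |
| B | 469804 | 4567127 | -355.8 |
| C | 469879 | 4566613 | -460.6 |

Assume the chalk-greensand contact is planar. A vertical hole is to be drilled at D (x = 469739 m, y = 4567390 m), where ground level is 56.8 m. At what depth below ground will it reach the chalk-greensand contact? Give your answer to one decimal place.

Let the plane be z = a·x + b·y + c.
B−A: 651a + 183b = −480.1;  C−A: 726a − 331b = −584.9.
Solving gives a = −0.763479829, b = 0.092488352.
Then c = 124.3 − a·469153 − b·4566944 = −64075.97.
At (469739, 4567390): z_contact = −358636.25 + 422430.37 − 64075.97 = -281.85 m.
Depth below ground = 56.8 − (-281.85) = 338.6 m.

338.6 m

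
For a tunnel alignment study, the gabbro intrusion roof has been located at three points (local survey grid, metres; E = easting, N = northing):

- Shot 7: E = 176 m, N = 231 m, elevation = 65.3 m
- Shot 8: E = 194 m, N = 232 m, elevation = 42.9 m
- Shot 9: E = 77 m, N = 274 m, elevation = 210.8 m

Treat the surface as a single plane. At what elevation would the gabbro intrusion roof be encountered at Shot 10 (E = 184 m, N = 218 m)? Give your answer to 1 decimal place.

49.2 m

Let the plane be z = a·E + b·N + c.
Shot 8−Shot 7: 18a + 1b = −22.4;  Shot 9−Shot 7: −99a + 43b = 145.5.
Solving gives a = −1.26999, b = 0.45979.
Then c = 65.3 − a·176 − b·231 = 182.61.
At (184, 218): z = −233.7 + 100.2 + 182.61 = 49.2 m.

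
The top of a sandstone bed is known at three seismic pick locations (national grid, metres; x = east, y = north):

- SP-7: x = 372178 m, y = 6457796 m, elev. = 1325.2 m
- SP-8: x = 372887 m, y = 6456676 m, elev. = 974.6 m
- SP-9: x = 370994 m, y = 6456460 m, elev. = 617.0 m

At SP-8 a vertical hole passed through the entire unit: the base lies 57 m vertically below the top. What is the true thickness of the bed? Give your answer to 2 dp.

52.40 m

Two edge vectors: SP-7→SP-8 = (709, -1120, -350.6), SP-7→SP-9 = (-1184, -1336, -708.2).
Normal n = (SP-7→SP-8) × (SP-7→SP-9) = (324782.4, 917224.2, -2273304).
So ∂z/∂x = −n_x/n_z = 0.14287 and ∂z/∂y = −n_y/n_z = 0.40348.
|∇z| = √(a²+b²) = 0.42802, so dip δ = arctan(0.42802) = 23.17°.
True thickness = vertical thickness × cos δ = 57 × cos 23.17° = 52.40 m.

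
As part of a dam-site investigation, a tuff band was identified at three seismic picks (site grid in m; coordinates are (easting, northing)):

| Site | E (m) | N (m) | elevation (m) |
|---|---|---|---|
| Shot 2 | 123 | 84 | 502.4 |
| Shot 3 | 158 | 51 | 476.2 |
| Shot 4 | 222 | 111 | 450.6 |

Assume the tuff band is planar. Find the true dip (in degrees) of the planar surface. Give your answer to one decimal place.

31.1°

Let the plane be z = a·E + b·N + c.
Shot 3−Shot 2: 35a − 33b = −26.2;  Shot 4−Shot 2: 99a + 27b = −51.8.
Solving gives a = −0.57379, b = 0.18538.
Gradient magnitude |∇z| = √(a² + b²) = √(0.32923 + 0.03436) = 0.60299.
True dip = arctan(0.60299) = 31.1°, dipping toward ESE (azimuth ≈ 108°).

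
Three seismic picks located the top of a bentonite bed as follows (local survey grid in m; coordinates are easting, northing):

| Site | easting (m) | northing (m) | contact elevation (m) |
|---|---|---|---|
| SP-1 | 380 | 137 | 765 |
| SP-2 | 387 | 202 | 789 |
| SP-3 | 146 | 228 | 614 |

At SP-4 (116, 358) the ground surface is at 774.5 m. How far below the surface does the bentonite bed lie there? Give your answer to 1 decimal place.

Two edge vectors: SP-1→SP-2 = (7, 65, 24), SP-1→SP-3 = (-234, 91, -151).
Normal n = (SP-1→SP-2) × (SP-1→SP-3) = (-11999, -4559, 15847).
So ∂z/∂easting = −n_x/n_z = 0.75718 and ∂z/∂northing = −n_y/n_z = 0.28769.
Intercept c from SP-1: 765 − 287.73 − 39.41 = 437.86.
At (116, 358): z_contact = 87.83 + 102.99 + 437.86 = 628.68 m.
Depth below ground = 774.5 − 628.68 = 145.8 m.

145.8 m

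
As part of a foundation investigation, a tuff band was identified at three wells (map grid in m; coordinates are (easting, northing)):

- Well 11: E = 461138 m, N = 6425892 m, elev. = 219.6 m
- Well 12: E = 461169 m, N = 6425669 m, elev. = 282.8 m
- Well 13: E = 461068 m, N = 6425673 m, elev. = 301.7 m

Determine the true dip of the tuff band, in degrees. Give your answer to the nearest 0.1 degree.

Two edge vectors: Well 11→Well 12 = (31, -223, 63.2), Well 11→Well 13 = (-70, -219, 82.1).
Normal n = (Well 11→Well 12) × (Well 11→Well 13) = (-4467.5, -6969.1, -22399).
So ∂z/∂E = −n_x/n_z = −0.19945 and ∂z/∂N = −n_y/n_z = −0.31113.
Gradient magnitude |∇z| = √(a² + b²) = √(0.03978 + 0.09680) = 0.36957.
True dip = arctan(0.36957) = 20.3°, dipping toward NNE (azimuth ≈ 033°).

20.3°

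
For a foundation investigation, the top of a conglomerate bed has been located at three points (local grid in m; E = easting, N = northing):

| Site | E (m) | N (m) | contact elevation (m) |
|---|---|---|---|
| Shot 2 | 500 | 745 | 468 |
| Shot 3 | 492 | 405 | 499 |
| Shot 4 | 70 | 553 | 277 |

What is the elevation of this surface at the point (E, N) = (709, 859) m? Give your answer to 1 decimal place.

Let the plane be z = a·E + b·N + c.
Shot 3−Shot 2: −8a − 340b = 31;  Shot 4−Shot 2: −430a − 192b = −191.
Solving gives a = 0.49005, b = −0.10271.
Then c = 468 − a·500 − b·745 = 299.49.
At (709, 859): z = 347.4 − 88.2 + 299.49 = 558.7 m.

558.7 m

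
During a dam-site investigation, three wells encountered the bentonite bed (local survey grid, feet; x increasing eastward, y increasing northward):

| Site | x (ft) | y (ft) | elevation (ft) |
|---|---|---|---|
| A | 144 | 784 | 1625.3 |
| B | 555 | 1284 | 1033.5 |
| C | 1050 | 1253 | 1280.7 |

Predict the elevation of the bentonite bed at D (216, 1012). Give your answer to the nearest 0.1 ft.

1308.8 ft

Let the plane be z = a·x + b·y + c.
B−A: 411a + 500b = −591.8;  C−A: 906a + 469b = −344.6.
Solving gives a = 0.404449, b = −1.516057.
Then c = 1625.3 − a·144 − b·784 = 2755.65.
At (216, 1012): z = 87.4 − 1534.2 + 2755.65 = 1308.8 ft.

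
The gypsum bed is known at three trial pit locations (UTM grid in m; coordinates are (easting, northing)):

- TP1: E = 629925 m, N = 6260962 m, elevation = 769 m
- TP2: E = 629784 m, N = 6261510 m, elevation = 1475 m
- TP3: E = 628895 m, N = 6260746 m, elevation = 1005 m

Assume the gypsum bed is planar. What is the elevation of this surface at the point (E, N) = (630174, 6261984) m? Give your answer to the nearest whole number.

1843 m

Let the plane be z = a·E + b·N + c.
TP2−TP1: −141a + 548b = 706;  TP3−TP1: −1030a − 216b = 236.
Solving gives a = −0.47373659, b = 1.16642909.
Then c = 769 − a·629925 − b·6260962 = −7003780.69.
At (630174, 6261984): z = −298536.5 + 7304160.3 − 7003780.69 = 1843.1 m.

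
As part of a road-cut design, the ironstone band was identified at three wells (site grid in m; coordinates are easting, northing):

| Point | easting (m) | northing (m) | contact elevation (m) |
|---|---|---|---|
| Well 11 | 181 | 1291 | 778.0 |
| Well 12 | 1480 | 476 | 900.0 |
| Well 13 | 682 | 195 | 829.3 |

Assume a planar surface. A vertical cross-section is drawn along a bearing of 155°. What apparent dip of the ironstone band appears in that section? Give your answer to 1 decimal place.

Let the plane be z = a·easting + b·northing + c.
Well 12−Well 11: 1299a − 815b = 122;  Well 13−Well 11: 501a − 1096b = 51.3.
Solving gives a = 0.09051, b = −0.00543.
Unit vector along 155° is (sin 155°, cos 155°) = (0.4226, -0.9063).
Slope in that direction = a·(0.4226) + b·(-0.9063) = 0.04318.
Apparent dip = arctan|0.04318| = 2.5° (true dip is 5.2°, so apparent ≤ true as expected).

2.5°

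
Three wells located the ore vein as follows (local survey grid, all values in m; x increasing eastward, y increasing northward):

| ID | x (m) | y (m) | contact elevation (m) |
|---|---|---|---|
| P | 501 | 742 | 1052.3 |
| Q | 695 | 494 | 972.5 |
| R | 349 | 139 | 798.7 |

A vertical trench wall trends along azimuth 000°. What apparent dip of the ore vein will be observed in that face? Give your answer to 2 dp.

21.63°

Two edge vectors: P→Q = (194, -248, -79.8), P→R = (-152, -603, -253.6).
Normal n = (P→Q) × (P→R) = (14773.4, 61328, -154678).
So ∂z/∂x = −n_x/n_z = 0.09551 and ∂z/∂y = −n_y/n_z = 0.39649.
Unit vector along 000° is (sin 0°, cos 0°) = (0.0000, 1.0000).
Slope in that direction = a·(0.0000) + b·(1.0000) = 0.39649.
Apparent dip = arctan|0.39649| = 21.63° (true dip is 22.2°, so apparent ≤ true as expected).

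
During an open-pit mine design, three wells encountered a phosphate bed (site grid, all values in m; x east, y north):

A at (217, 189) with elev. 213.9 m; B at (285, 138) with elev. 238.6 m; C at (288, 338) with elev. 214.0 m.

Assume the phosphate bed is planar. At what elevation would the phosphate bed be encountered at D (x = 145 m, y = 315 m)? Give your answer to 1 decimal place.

Two edge vectors: A→B = (68, -51, 24.7), A→C = (71, 149, 0.1).
Normal n = (A→B) × (A→C) = (-3685.4, 1746.9, 13753).
So ∂z/∂x = −n_x/n_z = 0.26797 and ∂z/∂y = −n_y/n_z = −0.12702.
Intercept c from A: 213.9 − 58.15 + 24.01 = 179.76.
At (145, 315): z = 38.9 − 40.0 + 179.76 = 178.6 m.

178.6 m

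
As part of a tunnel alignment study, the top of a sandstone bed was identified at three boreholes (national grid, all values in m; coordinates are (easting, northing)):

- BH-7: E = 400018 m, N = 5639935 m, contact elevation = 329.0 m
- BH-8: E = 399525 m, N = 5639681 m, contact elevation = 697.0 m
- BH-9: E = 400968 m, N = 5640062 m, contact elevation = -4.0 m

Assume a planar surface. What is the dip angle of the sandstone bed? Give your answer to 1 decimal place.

46.6°

Two edge vectors: BH-7→BH-8 = (-493, -254, 368), BH-7→BH-9 = (950, 127, -333).
Normal n = (BH-7→BH-8) × (BH-7→BH-9) = (37846, 185431, 178689).
So ∂z/∂E = −n_x/n_z = −0.21180 and ∂z/∂N = −n_y/n_z = −1.03773.
Gradient magnitude |∇z| = √(a² + b²) = √(0.04486 + 1.07688) = 1.05912.
True dip = arctan(1.05912) = 46.6°, dipping toward NNE (azimuth ≈ 012°).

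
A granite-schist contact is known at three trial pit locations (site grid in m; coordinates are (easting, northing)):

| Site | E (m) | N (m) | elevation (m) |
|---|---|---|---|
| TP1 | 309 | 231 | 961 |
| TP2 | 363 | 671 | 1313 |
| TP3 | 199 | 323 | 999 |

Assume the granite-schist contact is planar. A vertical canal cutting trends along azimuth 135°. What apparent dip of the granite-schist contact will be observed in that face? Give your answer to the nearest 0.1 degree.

18.4°

Two edge vectors: TP1→TP2 = (54, 440, 352), TP1→TP3 = (-110, 92, 38).
Normal n = (TP1→TP2) × (TP1→TP3) = (-15664, -40772, 53368).
So ∂z/∂E = −n_x/n_z = 0.29351 and ∂z/∂N = −n_y/n_z = 0.76398.
Unit vector along 135° is (sin 135°, cos 135°) = (0.7071, -0.7071).
Slope in that direction = a·(0.7071) + b·(-0.7071) = −0.33267.
Apparent dip = arctan|0.33267| = 18.4° (true dip is 39.3°, so apparent ≤ true as expected).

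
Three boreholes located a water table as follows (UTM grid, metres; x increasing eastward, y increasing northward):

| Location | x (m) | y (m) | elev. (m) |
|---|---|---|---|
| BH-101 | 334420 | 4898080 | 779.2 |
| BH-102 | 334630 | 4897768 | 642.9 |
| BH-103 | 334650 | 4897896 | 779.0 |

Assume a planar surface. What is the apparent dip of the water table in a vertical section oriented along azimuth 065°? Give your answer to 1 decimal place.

47.3°

Two edge vectors: BH-101→BH-102 = (210, -312, -136.3), BH-101→BH-103 = (230, -184, -0.2).
Normal n = (BH-101→BH-102) × (BH-101→BH-103) = (-25016.8, -31307, 33120).
So ∂z/∂x = −n_x/n_z = 0.75534 and ∂z/∂y = −n_y/n_z = 0.94526.
Unit vector along 065° is (sin 65°, cos 65°) = (0.9063, 0.4226).
Slope in that direction = a·(0.9063) + b·(0.4226) = 1.08405.
Apparent dip = arctan|1.08405| = 47.3° (true dip is 50.4°, so apparent ≤ true as expected).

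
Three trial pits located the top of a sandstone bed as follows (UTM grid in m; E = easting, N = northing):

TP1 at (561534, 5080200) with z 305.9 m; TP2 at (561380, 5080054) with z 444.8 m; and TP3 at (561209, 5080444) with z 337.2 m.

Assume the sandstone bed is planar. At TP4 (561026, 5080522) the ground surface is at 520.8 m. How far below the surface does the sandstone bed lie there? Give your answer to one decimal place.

137.8 m

Two edge vectors: TP1→TP2 = (-154, -146, 138.9), TP1→TP3 = (-325, 244, 31.3).
Normal n = (TP1→TP2) × (TP1→TP3) = (-38461.4, -40322.3, -85026).
So ∂z/∂E = −n_x/n_z = −0.452348693 and ∂z/∂N = −n_y/n_z = −0.474234940.
Intercept c from TP1: 305.9 + 254009.17 + 2409208.34 = 2663523.41.
At (561026, 5080522): z_contact = −253779.38 − 2409361.05 + 2663523.41 = 382.99 m.
Depth below ground = 520.8 − 382.99 = 137.8 m.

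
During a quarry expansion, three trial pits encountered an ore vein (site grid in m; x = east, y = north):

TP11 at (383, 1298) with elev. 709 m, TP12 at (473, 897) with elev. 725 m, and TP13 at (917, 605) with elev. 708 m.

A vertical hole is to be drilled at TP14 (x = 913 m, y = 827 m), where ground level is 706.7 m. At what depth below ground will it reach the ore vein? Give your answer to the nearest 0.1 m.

11.0 m

Two edge vectors: TP11→TP12 = (90, -401, 16), TP11→TP13 = (534, -693, -1).
Normal n = (TP11→TP12) × (TP11→TP13) = (11489, 8634, 151764).
So ∂z/∂x = −n_x/n_z = −0.075703 and ∂z/∂y = −n_y/n_z = −0.056891.
Intercept c from TP11: 709 + 28.99 + 73.84 = 811.84.
At (913, 827): z_contact = −69.12 − 47.05 + 811.84 = 695.67 m.
Depth below ground = 706.7 − 695.67 = 11.0 m.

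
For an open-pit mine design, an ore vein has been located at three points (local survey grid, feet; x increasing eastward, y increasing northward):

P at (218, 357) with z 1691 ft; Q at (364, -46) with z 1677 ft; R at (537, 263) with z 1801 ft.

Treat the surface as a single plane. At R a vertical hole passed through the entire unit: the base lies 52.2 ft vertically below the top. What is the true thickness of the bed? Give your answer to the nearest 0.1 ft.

47.9 ft

Let the plane be z = a·x + b·y + c.
Q−P: 146a − 403b = −14;  R−P: 319a − 94b = 110.
Solving gives a = 0.39750, b = 0.17875.
|∇z| = √(a²+b²) = 0.43584, so dip δ = arctan(0.43584) = 23.55°.
True thickness = vertical thickness × cos δ = 52.2 × cos 23.55° = 47.9 ft.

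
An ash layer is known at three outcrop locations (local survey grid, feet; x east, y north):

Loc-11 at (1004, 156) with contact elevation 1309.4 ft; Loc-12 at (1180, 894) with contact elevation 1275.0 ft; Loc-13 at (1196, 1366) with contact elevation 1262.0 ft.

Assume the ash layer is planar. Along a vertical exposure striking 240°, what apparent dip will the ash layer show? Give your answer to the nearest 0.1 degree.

5.3°

Let the plane be z = a·x + b·y + c.
Loc-12−Loc-11: 176a + 738b = −34.4;  Loc-13−Loc-11: 192a + 1210b = −47.4.
Solving gives a = −0.09321, b = −0.02438.
Unit vector along 240° is (sin 240°, cos 240°) = (-0.8660, -0.5000).
Slope in that direction = a·(-0.8660) + b·(-0.5000) = 0.09292.
Apparent dip = arctan|0.09292| = 5.3° (true dip is 5.5°, so apparent ≤ true as expected).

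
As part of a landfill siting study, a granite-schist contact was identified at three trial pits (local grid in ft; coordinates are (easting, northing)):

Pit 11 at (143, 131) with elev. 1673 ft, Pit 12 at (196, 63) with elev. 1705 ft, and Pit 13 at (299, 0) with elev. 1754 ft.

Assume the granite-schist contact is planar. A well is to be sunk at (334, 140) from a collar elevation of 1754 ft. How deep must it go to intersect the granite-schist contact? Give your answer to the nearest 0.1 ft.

14.1 ft

Two edge vectors: Pit 11→Pit 12 = (53, -68, 32), Pit 11→Pit 13 = (156, -131, 81).
Normal n = (Pit 11→Pit 12) × (Pit 11→Pit 13) = (-1316, 699, 3665).
So ∂z/∂E = −n_x/n_z = 0.35907 and ∂z/∂N = −n_y/n_z = −0.19072.
Intercept c from Pit 11: 1673 − 51.35 + 24.98 = 1646.64.
At (334, 140): z_contact = 119.93 − 26.70 + 1646.64 = 1739.87 ft.
Depth below ground = 1754 − 1739.87 = 14.1 ft.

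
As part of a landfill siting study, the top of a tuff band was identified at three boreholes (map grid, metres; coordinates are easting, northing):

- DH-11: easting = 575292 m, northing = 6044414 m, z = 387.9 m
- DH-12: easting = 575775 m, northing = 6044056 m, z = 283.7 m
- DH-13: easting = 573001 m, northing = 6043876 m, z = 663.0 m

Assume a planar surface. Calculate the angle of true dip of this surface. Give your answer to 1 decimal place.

9.8°

Let the plane be z = a·easting + b·northing + c.
DH-12−DH-11: 483a − 358b = −104.2;  DH-13−DH-11: −2291a − 538b = 275.1.
Solving gives a = −0.14309, b = 0.09801.
Gradient magnitude |∇z| = √(a² + b²) = √(0.02048 + 0.00961) = 0.17344.
True dip = arctan(0.17344) = 9.8°, dipping toward SE (azimuth ≈ 124°).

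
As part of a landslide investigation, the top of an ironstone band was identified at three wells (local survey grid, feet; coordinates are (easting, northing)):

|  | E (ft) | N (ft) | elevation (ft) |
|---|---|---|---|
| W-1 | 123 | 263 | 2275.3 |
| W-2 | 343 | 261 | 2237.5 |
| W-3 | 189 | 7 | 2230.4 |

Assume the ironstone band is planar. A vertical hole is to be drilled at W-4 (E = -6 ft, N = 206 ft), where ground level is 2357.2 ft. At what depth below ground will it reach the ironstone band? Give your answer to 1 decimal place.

67.4 ft

Two edge vectors: W-1→W-2 = (220, -2, -37.8), W-1→W-3 = (66, -256, -44.9).
Normal n = (W-1→W-2) × (W-1→W-3) = (-9587, 7383.2, -56188).
So ∂z/∂E = −n_x/n_z = −0.17062 and ∂z/∂N = −n_y/n_z = 0.13140.
Intercept c from W-1: 2275.3 + 20.99 − 34.56 = 2261.73.
At (-6, 206): z_contact = 1.02 + 27.07 + 2261.73 = 2289.82 ft.
Depth below ground = 2357.2 − 2289.82 = 67.4 ft.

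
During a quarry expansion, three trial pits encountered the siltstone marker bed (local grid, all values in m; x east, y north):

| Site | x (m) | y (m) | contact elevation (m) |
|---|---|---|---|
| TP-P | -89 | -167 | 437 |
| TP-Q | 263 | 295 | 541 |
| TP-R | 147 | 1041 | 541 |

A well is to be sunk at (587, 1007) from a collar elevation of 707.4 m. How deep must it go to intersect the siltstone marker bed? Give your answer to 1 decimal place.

59.7 m

Two edge vectors: TP-P→TP-Q = (352, 462, 104), TP-P→TP-R = (236, 1208, 104).
Normal n = (TP-P→TP-Q) × (TP-P→TP-R) = (-77584, -12064, 316184).
So ∂z/∂x = −n_x/n_z = 0.245376 and ∂z/∂y = −n_y/n_z = 0.038155.
Intercept c from TP-P: 437 + 21.84 + 6.37 = 465.21.
At (587, 1007): z_contact = 144.04 + 38.42 + 465.21 = 647.67 m.
Depth below ground = 707.4 − 647.67 = 59.7 m.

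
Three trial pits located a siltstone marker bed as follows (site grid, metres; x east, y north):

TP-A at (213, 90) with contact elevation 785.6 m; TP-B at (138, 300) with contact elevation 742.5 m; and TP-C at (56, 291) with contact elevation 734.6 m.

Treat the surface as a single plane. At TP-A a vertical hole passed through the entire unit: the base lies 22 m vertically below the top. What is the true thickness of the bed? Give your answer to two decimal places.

Let the plane be z = a·x + b·y + c.
TP-B−TP-A: −75a + 210b = −43.1;  TP-C−TP-A: −157a + 201b = −51.
Solving gives a = 0.11438, b = −0.16439.
|∇z| = √(a²+b²) = 0.20027, so dip δ = arctan(0.20027) = 11.32°.
True thickness = vertical thickness × cos δ = 22 × cos 11.32° = 21.57 m.

21.57 m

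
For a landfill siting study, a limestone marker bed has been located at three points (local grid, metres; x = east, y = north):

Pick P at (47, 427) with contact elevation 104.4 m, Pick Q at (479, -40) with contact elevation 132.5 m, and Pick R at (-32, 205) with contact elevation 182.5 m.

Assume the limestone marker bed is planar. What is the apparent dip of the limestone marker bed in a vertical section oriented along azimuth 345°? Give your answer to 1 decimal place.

Let the plane be z = a·x + b·y + c.
Pick Q−Pick P: 432a − 467b = 28.1;  Pick R−Pick P: −79a − 222b = 78.1.
Solving gives a = −0.22767, b = −0.27078.
Unit vector along 345° is (sin 345°, cos 345°) = (-0.2588, 0.9659).
Slope in that direction = a·(-0.2588) + b·(0.9659) = −0.20263.
Apparent dip = arctan|0.20263| = 11.5° (true dip is 19.5°, so apparent ≤ true as expected).

11.5°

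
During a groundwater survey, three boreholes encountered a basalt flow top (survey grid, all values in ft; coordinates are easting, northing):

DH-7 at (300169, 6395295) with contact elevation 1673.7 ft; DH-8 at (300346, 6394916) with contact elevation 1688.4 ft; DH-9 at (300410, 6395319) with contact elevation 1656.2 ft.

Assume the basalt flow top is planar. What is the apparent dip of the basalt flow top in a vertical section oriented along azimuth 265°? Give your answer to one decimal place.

Two edge vectors: DH-7→DH-8 = (177, -379, 14.7), DH-7→DH-9 = (241, 24, -17.5).
Normal n = (DH-7→DH-8) × (DH-7→DH-9) = (6279.7, 6640.2, 95587).
So ∂z/∂easting = −n_x/n_z = −0.06570 and ∂z/∂northing = −n_y/n_z = −0.06947.
Unit vector along 265° is (sin 265°, cos 265°) = (-0.9962, -0.0872).
Slope in that direction = a·(-0.9962) + b·(-0.0872) = 0.07150.
Apparent dip = arctan|0.07150| = 4.1° (true dip is 5.5°, so apparent ≤ true as expected).

4.1°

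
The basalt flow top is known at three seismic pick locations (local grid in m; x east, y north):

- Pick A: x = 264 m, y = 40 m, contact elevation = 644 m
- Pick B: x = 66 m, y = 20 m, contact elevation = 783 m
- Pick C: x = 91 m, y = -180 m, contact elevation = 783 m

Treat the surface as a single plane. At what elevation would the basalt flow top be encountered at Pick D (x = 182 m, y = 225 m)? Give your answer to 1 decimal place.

684.8 m

Let the plane be z = a·x + b·y + c.
Pick B−Pick A: −198a − 20b = 139;  Pick C−Pick A: −173a − 220b = 139.
Solving gives a = −0.69327, b = −0.08666.
Then c = 644 − a·264 − b·40 = 830.49.
At (182, 225): z = −126.2 − 19.5 + 830.49 = 684.8 m.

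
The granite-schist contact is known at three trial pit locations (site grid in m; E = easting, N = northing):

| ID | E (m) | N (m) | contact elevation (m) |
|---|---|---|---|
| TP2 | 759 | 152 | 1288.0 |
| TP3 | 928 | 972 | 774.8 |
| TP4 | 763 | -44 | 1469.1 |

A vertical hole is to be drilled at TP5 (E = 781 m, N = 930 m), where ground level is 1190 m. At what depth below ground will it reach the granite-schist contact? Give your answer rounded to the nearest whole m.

571 m

Let the plane be z = a·E + b·N + c.
TP3−TP2: 169a + 820b = −513.2;  TP4−TP2: 4a − 196b = 181.1.
Solving gives a = 1.31620, b = −0.89712.
Then c = 1288 − a·759 − b·152 = 425.37.
At (781, 930): z_contact = 1027.9 − 834.3 + 425.37 = 619.0 m.
Depth below ground = 1190 − 619.0 = 571 m.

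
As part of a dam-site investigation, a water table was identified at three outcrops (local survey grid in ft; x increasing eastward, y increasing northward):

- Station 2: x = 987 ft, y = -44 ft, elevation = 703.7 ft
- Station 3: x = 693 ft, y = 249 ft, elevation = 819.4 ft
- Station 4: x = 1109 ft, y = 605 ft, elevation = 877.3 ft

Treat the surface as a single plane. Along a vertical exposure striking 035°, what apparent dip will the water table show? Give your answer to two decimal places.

9.88°

Let the plane be z = a·x + b·y + c.
Station 3−Station 2: −294a + 293b = 115.7;  Station 4−Station 2: 122a + 649b = 173.6.
Solving gives a = −0.10693, b = 0.28759.
Unit vector along 035° is (sin 35°, cos 35°) = (0.5736, 0.8192).
Slope in that direction = a·(0.5736) + b·(0.8192) = 0.17425.
Apparent dip = arctan|0.17425| = 9.88° (true dip is 17.1°, so apparent ≤ true as expected).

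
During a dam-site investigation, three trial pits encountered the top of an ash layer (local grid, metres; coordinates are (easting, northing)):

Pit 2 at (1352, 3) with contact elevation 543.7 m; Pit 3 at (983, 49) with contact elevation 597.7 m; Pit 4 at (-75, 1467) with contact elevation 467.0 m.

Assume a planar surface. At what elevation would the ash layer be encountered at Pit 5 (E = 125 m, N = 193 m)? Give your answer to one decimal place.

Let the plane be z = a·E + b·N + c.
Pit 3−Pit 2: −369a + 46b = 54;  Pit 4−Pit 2: −1427a + 1464b = −76.7.
Solving gives a = −0.174018, b = −0.222010.
Then c = 543.7 − a·1352 − b·3 = 779.64.
At (125, 193): z = −21.8 − 42.8 + 779.64 = 715.0 m.

715.0 m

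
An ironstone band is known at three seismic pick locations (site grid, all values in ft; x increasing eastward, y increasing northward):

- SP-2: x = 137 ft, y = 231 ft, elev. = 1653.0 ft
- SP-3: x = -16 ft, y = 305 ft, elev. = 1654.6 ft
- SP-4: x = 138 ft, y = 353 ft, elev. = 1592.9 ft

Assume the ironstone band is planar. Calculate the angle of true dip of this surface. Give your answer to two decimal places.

Let the plane be z = a·x + b·y + c.
SP-3−SP-2: −153a + 74b = 1.6;  SP-4−SP-2: 1a + 122b = −60.1.
Solving gives a = −0.24774, b = −0.49059.
Gradient magnitude |∇z| = √(a² + b²) = √(0.06137 + 0.24068) = 0.54960.
True dip = arctan(0.54960) = 28.79°, dipping toward NNE (azimuth ≈ 027°).

28.79°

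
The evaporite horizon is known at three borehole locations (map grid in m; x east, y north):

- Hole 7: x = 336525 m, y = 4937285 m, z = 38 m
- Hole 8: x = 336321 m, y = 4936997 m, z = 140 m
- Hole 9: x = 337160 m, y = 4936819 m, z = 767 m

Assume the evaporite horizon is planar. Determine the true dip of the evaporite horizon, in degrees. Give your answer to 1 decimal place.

Let the plane be z = a·x + b·y + c.
Hole 8−Hole 7: −204a − 288b = 102;  Hole 9−Hole 7: 635a − 466b = 729.
Solving gives a = 0.58436, b = −0.76809.
Gradient magnitude |∇z| = √(a² + b²) = √(0.34148 + 0.58996) = 0.96511.
True dip = arctan(0.96511) = 44.0°, dipping toward NW (azimuth ≈ 323°).

44.0°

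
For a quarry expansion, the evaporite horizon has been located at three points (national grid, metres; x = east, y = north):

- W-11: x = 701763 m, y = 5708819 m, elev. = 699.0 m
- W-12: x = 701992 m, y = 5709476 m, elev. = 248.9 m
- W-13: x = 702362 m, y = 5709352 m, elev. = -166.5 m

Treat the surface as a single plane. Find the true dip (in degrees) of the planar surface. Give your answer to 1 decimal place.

Let the plane be z = a·x + b·y + c.
W-12−W-11: 229a + 657b = −450.1;  W-13−W-11: 599a + 533b = −865.5.
Solving gives a = −1.21086, b = −0.26304.
Gradient magnitude |∇z| = √(a² + b²) = √(1.46617 + 0.06919) = 1.23910.
True dip = arctan(1.23910) = 51.1°, dipping toward ENE (azimuth ≈ 078°).

51.1°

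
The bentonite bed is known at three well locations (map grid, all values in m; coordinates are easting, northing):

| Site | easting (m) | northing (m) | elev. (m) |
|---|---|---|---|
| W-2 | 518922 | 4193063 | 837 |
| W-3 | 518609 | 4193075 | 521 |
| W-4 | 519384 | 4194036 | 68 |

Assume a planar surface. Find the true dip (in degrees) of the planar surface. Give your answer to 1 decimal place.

Two edge vectors: W-2→W-3 = (-313, 12, -316), W-2→W-4 = (462, 973, -769).
Normal n = (W-2→W-3) × (W-2→W-4) = (298240, -386689, -310093).
So ∂z/∂easting = −n_x/n_z = 0.96178 and ∂z/∂northing = −n_y/n_z = −1.24701.
Gradient magnitude |∇z| = √(a² + b²) = √(0.92501 + 1.55503) = 1.57482.
True dip = arctan(1.57482) = 57.6°, dipping toward NW (azimuth ≈ 322°).

57.6°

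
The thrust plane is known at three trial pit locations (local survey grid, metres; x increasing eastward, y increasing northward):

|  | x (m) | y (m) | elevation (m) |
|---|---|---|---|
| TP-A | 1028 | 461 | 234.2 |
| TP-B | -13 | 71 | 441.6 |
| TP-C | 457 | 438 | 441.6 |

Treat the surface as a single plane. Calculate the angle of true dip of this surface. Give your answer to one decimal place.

Let the plane be z = a·x + b·y + c.
TP-B−TP-A: −1041a − 390b = 207.4;  TP-C−TP-A: −571a − 23b = 207.4.
Solving gives a = −0.38298, b = 0.49046.
Gradient magnitude |∇z| = √(a² + b²) = √(0.14667 + 0.24055) = 0.62227.
True dip = arctan(0.62227) = 31.9°, dipping toward SE (azimuth ≈ 142°).

31.9°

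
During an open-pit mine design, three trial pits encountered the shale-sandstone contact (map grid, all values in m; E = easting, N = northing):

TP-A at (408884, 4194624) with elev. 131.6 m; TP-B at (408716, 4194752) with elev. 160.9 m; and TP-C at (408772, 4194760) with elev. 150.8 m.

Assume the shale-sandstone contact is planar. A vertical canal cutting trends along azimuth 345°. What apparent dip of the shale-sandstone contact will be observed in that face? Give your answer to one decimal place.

Two edge vectors: TP-A→TP-B = (-168, 128, 29.3), TP-A→TP-C = (-112, 136, 19.2).
Normal n = (TP-A→TP-B) × (TP-A→TP-C) = (-1527.2, -56, -8512).
So ∂z/∂E = −n_x/n_z = −0.17942 and ∂z/∂N = −n_y/n_z = −0.00658.
Unit vector along 345° is (sin 345°, cos 345°) = (-0.2588, 0.9659).
Slope in that direction = a·(-0.2588) + b·(0.9659) = 0.04008.
Apparent dip = arctan|0.04008| = 2.3° (true dip is 10.2°, so apparent ≤ true as expected).

2.3°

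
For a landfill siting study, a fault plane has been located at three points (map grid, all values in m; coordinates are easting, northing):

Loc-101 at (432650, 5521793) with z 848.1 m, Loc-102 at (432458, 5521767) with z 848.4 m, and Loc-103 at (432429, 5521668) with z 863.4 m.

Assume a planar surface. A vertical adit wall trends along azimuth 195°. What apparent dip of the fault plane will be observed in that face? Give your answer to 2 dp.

8.35°

Let the plane be z = a·easting + b·northing + c.
Loc-102−Loc-101: −192a − 26b = 0.3;  Loc-103−Loc-101: −221a − 125b = 15.3.
Solving gives a = 0.01974, b = −0.15730.
Unit vector along 195° is (sin 195°, cos 195°) = (-0.2588, -0.9659).
Slope in that direction = a·(-0.2588) + b·(-0.9659) = 0.14683.
Apparent dip = arctan|0.14683| = 8.35° (true dip is 9.0°, so apparent ≤ true as expected).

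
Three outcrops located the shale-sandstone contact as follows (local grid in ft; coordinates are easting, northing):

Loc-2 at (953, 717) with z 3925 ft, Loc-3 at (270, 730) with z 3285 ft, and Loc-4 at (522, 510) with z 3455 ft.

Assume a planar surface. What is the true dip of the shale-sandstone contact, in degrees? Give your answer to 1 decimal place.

44.8°

Two edge vectors: Loc-2→Loc-3 = (-683, 13, -640), Loc-2→Loc-4 = (-431, -207, -470).
Normal n = (Loc-2→Loc-3) × (Loc-2→Loc-4) = (-138590, -45170, 146984).
So ∂z/∂easting = −n_x/n_z = 0.94289 and ∂z/∂northing = −n_y/n_z = 0.30731.
Gradient magnitude |∇z| = √(a² + b²) = √(0.88904 + 0.09444) = 0.99171.
True dip = arctan(0.99171) = 44.8°, dipping toward WSW (azimuth ≈ 252°).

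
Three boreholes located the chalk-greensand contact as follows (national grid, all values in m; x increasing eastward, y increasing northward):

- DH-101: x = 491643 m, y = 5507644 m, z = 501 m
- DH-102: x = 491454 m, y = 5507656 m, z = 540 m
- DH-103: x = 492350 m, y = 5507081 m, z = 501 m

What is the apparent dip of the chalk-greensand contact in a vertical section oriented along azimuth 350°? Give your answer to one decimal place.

13.4°

Let the plane be z = a·x + b·y + c.
DH-102−DH-101: −189a + 12b = 39;  DH-103−DH-101: 707a − 563b = 0.
Solving gives a = −0.22423, b = −0.28158.
Unit vector along 350° is (sin 350°, cos 350°) = (-0.1736, 0.9848).
Slope in that direction = a·(-0.1736) + b·(0.9848) = −0.23836.
Apparent dip = arctan|0.23836| = 13.4° (true dip is 19.8°, so apparent ≤ true as expected).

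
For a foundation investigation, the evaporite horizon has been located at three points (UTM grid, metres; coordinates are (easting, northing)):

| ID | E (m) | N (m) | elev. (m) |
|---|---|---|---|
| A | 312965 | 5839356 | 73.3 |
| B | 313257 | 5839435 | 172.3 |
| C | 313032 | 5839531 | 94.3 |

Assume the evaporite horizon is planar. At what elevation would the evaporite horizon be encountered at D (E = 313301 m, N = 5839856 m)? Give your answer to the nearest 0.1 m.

Two edge vectors: A→B = (292, 79, 99), A→C = (67, 175, 21).
Normal n = (A→B) × (A→C) = (-15666, 501, 45807).
So ∂z/∂E = −n_x/n_z = 0.342000131 and ∂z/∂N = −n_y/n_z = −0.010937193.
Intercept c from A: 73.3 − 107034.07 + 63866.16 = −43094.61.
At (313301, 5839856): z = 107149.0 − 63871.6 − 43094.61 = 182.7 m.

182.7 m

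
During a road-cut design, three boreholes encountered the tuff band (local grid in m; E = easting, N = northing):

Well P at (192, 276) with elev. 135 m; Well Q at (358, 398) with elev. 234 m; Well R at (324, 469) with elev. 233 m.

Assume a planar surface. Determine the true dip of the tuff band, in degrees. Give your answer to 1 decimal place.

Let the plane be z = a·E + b·N + c.
Well Q−Well P: 166a + 122b = 99;  Well R−Well P: 132a + 193b = 98.
Solving gives a = 0.44879, b = 0.20083.
Gradient magnitude |∇z| = √(a² + b²) = √(0.20141 + 0.04033) = 0.49167.
True dip = arctan(0.49167) = 26.2°, dipping toward WSW (azimuth ≈ 246°).

26.2°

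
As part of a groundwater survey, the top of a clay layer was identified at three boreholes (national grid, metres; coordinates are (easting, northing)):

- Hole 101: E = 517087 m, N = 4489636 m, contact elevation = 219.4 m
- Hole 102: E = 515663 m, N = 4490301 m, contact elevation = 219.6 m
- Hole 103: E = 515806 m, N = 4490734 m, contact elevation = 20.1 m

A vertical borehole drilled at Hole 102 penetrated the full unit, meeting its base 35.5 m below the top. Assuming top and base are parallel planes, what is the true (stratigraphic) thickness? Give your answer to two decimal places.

32.49 m

Two edge vectors: Hole 101→Hole 102 = (-1424, 665, 0.2), Hole 101→Hole 103 = (-1281, 1098, -199.3).
Normal n = (Hole 101→Hole 102) × (Hole 101→Hole 103) = (-132754.1, -284059.4, -711687).
So ∂z/∂E = −n_x/n_z = −0.18653 and ∂z/∂N = −n_y/n_z = −0.39914.
|∇z| = √(a²+b²) = 0.44057, so dip δ = arctan(0.44057) = 23.78°.
True thickness = vertical thickness × cos δ = 35.5 × cos 23.78° = 32.49 m.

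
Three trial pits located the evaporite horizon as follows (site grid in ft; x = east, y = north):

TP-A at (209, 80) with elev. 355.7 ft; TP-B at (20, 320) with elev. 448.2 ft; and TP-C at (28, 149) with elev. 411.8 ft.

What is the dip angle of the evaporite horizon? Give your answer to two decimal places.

17.14°

Let the plane be z = a·x + b·y + c.
TP-B−TP-A: −189a + 240b = 92.5;  TP-C−TP-A: −181a + 69b = 56.1.
Solving gives a = −0.23295, b = 0.20197.
Gradient magnitude |∇z| = √(a² + b²) = √(0.05427 + 0.04079) = 0.30831.
True dip = arctan(0.30831) = 17.14°, dipping toward SE (azimuth ≈ 131°).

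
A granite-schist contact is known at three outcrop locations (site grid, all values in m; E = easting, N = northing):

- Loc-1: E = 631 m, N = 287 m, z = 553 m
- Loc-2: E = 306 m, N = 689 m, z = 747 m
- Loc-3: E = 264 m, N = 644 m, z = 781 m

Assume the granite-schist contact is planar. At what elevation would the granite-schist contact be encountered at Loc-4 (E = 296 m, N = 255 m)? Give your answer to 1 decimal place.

Two edge vectors: Loc-1→Loc-2 = (-325, 402, 194), Loc-1→Loc-3 = (-367, 357, 228).
Normal n = (Loc-1→Loc-2) × (Loc-1→Loc-3) = (22398, 2902, 31509).
So ∂z/∂E = −n_x/n_z = −0.71084 and ∂z/∂N = −n_y/n_z = −0.09210.
Intercept c from Loc-1: 553 + 448.54 + 26.43 = 1027.98.
At (296, 255): z = −210.4 − 23.5 + 1027.98 = 794.1 m.

794.1 m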